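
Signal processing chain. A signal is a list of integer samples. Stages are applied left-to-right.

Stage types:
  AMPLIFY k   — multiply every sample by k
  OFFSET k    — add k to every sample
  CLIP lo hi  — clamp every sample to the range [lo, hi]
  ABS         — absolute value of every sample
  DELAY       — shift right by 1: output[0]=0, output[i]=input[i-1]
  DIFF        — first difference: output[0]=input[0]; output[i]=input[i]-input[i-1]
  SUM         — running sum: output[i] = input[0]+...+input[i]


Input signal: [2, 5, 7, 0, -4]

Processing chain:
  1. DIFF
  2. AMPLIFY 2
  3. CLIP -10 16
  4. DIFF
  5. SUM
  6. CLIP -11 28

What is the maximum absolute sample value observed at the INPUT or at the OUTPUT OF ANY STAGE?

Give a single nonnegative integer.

Input: [2, 5, 7, 0, -4] (max |s|=7)
Stage 1 (DIFF): s[0]=2, 5-2=3, 7-5=2, 0-7=-7, -4-0=-4 -> [2, 3, 2, -7, -4] (max |s|=7)
Stage 2 (AMPLIFY 2): 2*2=4, 3*2=6, 2*2=4, -7*2=-14, -4*2=-8 -> [4, 6, 4, -14, -8] (max |s|=14)
Stage 3 (CLIP -10 16): clip(4,-10,16)=4, clip(6,-10,16)=6, clip(4,-10,16)=4, clip(-14,-10,16)=-10, clip(-8,-10,16)=-8 -> [4, 6, 4, -10, -8] (max |s|=10)
Stage 4 (DIFF): s[0]=4, 6-4=2, 4-6=-2, -10-4=-14, -8--10=2 -> [4, 2, -2, -14, 2] (max |s|=14)
Stage 5 (SUM): sum[0..0]=4, sum[0..1]=6, sum[0..2]=4, sum[0..3]=-10, sum[0..4]=-8 -> [4, 6, 4, -10, -8] (max |s|=10)
Stage 6 (CLIP -11 28): clip(4,-11,28)=4, clip(6,-11,28)=6, clip(4,-11,28)=4, clip(-10,-11,28)=-10, clip(-8,-11,28)=-8 -> [4, 6, 4, -10, -8] (max |s|=10)
Overall max amplitude: 14

Answer: 14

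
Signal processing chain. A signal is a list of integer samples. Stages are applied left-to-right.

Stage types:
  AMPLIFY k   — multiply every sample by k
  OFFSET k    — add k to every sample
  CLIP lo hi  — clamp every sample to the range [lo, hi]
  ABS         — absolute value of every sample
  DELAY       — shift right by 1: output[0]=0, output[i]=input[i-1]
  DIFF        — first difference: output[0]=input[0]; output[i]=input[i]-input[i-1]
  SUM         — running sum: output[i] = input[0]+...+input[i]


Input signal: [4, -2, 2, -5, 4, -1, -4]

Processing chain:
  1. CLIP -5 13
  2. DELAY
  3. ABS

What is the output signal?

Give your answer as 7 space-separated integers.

Input: [4, -2, 2, -5, 4, -1, -4]
Stage 1 (CLIP -5 13): clip(4,-5,13)=4, clip(-2,-5,13)=-2, clip(2,-5,13)=2, clip(-5,-5,13)=-5, clip(4,-5,13)=4, clip(-1,-5,13)=-1, clip(-4,-5,13)=-4 -> [4, -2, 2, -5, 4, -1, -4]
Stage 2 (DELAY): [0, 4, -2, 2, -5, 4, -1] = [0, 4, -2, 2, -5, 4, -1] -> [0, 4, -2, 2, -5, 4, -1]
Stage 3 (ABS): |0|=0, |4|=4, |-2|=2, |2|=2, |-5|=5, |4|=4, |-1|=1 -> [0, 4, 2, 2, 5, 4, 1]

Answer: 0 4 2 2 5 4 1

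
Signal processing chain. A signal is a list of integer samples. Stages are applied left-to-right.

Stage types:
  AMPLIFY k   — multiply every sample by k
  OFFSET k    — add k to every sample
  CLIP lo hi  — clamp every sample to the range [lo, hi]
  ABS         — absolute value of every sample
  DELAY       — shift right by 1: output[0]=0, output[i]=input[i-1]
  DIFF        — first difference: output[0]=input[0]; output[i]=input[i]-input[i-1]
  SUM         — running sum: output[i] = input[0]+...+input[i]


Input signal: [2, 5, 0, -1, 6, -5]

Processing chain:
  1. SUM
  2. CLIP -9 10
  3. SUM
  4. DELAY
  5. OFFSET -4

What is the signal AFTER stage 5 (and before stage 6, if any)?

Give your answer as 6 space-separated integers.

Answer: -4 -2 5 12 18 28

Derivation:
Input: [2, 5, 0, -1, 6, -5]
Stage 1 (SUM): sum[0..0]=2, sum[0..1]=7, sum[0..2]=7, sum[0..3]=6, sum[0..4]=12, sum[0..5]=7 -> [2, 7, 7, 6, 12, 7]
Stage 2 (CLIP -9 10): clip(2,-9,10)=2, clip(7,-9,10)=7, clip(7,-9,10)=7, clip(6,-9,10)=6, clip(12,-9,10)=10, clip(7,-9,10)=7 -> [2, 7, 7, 6, 10, 7]
Stage 3 (SUM): sum[0..0]=2, sum[0..1]=9, sum[0..2]=16, sum[0..3]=22, sum[0..4]=32, sum[0..5]=39 -> [2, 9, 16, 22, 32, 39]
Stage 4 (DELAY): [0, 2, 9, 16, 22, 32] = [0, 2, 9, 16, 22, 32] -> [0, 2, 9, 16, 22, 32]
Stage 5 (OFFSET -4): 0+-4=-4, 2+-4=-2, 9+-4=5, 16+-4=12, 22+-4=18, 32+-4=28 -> [-4, -2, 5, 12, 18, 28]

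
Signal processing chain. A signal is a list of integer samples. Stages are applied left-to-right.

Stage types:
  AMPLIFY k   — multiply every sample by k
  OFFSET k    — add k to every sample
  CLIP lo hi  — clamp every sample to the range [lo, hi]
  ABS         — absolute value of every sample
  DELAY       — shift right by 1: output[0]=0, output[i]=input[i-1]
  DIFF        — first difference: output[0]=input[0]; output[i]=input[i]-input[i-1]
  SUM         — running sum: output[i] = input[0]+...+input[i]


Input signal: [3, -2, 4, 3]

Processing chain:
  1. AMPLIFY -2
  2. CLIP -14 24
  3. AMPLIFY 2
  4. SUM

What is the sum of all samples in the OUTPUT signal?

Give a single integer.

Answer: -68

Derivation:
Input: [3, -2, 4, 3]
Stage 1 (AMPLIFY -2): 3*-2=-6, -2*-2=4, 4*-2=-8, 3*-2=-6 -> [-6, 4, -8, -6]
Stage 2 (CLIP -14 24): clip(-6,-14,24)=-6, clip(4,-14,24)=4, clip(-8,-14,24)=-8, clip(-6,-14,24)=-6 -> [-6, 4, -8, -6]
Stage 3 (AMPLIFY 2): -6*2=-12, 4*2=8, -8*2=-16, -6*2=-12 -> [-12, 8, -16, -12]
Stage 4 (SUM): sum[0..0]=-12, sum[0..1]=-4, sum[0..2]=-20, sum[0..3]=-32 -> [-12, -4, -20, -32]
Output sum: -68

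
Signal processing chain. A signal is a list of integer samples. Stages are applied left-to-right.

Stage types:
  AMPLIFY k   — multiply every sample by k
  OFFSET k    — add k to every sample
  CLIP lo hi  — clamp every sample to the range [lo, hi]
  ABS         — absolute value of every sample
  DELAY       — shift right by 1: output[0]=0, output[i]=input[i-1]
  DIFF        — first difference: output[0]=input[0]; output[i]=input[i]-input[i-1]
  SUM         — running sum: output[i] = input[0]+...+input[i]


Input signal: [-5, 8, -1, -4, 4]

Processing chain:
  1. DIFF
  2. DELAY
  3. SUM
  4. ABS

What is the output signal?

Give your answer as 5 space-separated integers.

Answer: 0 5 8 1 4

Derivation:
Input: [-5, 8, -1, -4, 4]
Stage 1 (DIFF): s[0]=-5, 8--5=13, -1-8=-9, -4--1=-3, 4--4=8 -> [-5, 13, -9, -3, 8]
Stage 2 (DELAY): [0, -5, 13, -9, -3] = [0, -5, 13, -9, -3] -> [0, -5, 13, -9, -3]
Stage 3 (SUM): sum[0..0]=0, sum[0..1]=-5, sum[0..2]=8, sum[0..3]=-1, sum[0..4]=-4 -> [0, -5, 8, -1, -4]
Stage 4 (ABS): |0|=0, |-5|=5, |8|=8, |-1|=1, |-4|=4 -> [0, 5, 8, 1, 4]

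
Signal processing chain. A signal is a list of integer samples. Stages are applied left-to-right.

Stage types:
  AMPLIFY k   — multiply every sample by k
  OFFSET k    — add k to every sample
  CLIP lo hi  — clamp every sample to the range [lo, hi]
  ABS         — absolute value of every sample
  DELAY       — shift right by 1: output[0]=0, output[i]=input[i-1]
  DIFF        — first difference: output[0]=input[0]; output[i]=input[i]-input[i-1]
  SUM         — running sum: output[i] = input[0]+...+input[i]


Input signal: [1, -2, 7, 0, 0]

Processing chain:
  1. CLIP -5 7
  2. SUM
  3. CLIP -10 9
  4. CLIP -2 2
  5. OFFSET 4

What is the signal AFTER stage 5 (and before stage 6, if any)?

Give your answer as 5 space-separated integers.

Answer: 5 3 6 6 6

Derivation:
Input: [1, -2, 7, 0, 0]
Stage 1 (CLIP -5 7): clip(1,-5,7)=1, clip(-2,-5,7)=-2, clip(7,-5,7)=7, clip(0,-5,7)=0, clip(0,-5,7)=0 -> [1, -2, 7, 0, 0]
Stage 2 (SUM): sum[0..0]=1, sum[0..1]=-1, sum[0..2]=6, sum[0..3]=6, sum[0..4]=6 -> [1, -1, 6, 6, 6]
Stage 3 (CLIP -10 9): clip(1,-10,9)=1, clip(-1,-10,9)=-1, clip(6,-10,9)=6, clip(6,-10,9)=6, clip(6,-10,9)=6 -> [1, -1, 6, 6, 6]
Stage 4 (CLIP -2 2): clip(1,-2,2)=1, clip(-1,-2,2)=-1, clip(6,-2,2)=2, clip(6,-2,2)=2, clip(6,-2,2)=2 -> [1, -1, 2, 2, 2]
Stage 5 (OFFSET 4): 1+4=5, -1+4=3, 2+4=6, 2+4=6, 2+4=6 -> [5, 3, 6, 6, 6]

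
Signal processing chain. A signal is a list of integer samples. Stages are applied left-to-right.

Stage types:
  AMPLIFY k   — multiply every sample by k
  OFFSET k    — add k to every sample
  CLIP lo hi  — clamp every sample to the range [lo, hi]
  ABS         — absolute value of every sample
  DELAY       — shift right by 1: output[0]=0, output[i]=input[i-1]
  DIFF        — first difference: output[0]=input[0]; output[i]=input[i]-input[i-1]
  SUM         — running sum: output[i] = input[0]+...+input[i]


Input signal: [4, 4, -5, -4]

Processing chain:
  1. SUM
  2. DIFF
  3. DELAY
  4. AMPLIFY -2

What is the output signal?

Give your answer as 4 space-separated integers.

Answer: 0 -8 -8 10

Derivation:
Input: [4, 4, -5, -4]
Stage 1 (SUM): sum[0..0]=4, sum[0..1]=8, sum[0..2]=3, sum[0..3]=-1 -> [4, 8, 3, -1]
Stage 2 (DIFF): s[0]=4, 8-4=4, 3-8=-5, -1-3=-4 -> [4, 4, -5, -4]
Stage 3 (DELAY): [0, 4, 4, -5] = [0, 4, 4, -5] -> [0, 4, 4, -5]
Stage 4 (AMPLIFY -2): 0*-2=0, 4*-2=-8, 4*-2=-8, -5*-2=10 -> [0, -8, -8, 10]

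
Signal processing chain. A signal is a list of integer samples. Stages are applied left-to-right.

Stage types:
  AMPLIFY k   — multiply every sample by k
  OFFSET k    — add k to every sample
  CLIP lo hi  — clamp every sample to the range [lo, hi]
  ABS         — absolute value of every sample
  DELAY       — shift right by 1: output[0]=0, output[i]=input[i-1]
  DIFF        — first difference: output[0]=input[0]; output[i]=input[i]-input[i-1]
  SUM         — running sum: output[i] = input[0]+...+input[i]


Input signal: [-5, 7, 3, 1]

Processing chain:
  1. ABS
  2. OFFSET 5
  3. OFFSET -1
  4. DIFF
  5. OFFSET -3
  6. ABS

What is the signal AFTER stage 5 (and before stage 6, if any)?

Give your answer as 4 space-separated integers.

Answer: 6 -1 -7 -5

Derivation:
Input: [-5, 7, 3, 1]
Stage 1 (ABS): |-5|=5, |7|=7, |3|=3, |1|=1 -> [5, 7, 3, 1]
Stage 2 (OFFSET 5): 5+5=10, 7+5=12, 3+5=8, 1+5=6 -> [10, 12, 8, 6]
Stage 3 (OFFSET -1): 10+-1=9, 12+-1=11, 8+-1=7, 6+-1=5 -> [9, 11, 7, 5]
Stage 4 (DIFF): s[0]=9, 11-9=2, 7-11=-4, 5-7=-2 -> [9, 2, -4, -2]
Stage 5 (OFFSET -3): 9+-3=6, 2+-3=-1, -4+-3=-7, -2+-3=-5 -> [6, -1, -7, -5]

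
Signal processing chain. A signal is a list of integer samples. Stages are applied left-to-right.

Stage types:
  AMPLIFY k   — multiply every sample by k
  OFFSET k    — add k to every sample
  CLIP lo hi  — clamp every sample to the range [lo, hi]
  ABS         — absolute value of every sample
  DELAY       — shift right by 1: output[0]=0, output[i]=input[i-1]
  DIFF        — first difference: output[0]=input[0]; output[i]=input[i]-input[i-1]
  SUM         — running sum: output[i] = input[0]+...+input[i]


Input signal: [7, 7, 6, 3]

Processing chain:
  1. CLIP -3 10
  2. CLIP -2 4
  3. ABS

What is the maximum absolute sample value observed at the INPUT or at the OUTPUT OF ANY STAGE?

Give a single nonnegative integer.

Answer: 7

Derivation:
Input: [7, 7, 6, 3] (max |s|=7)
Stage 1 (CLIP -3 10): clip(7,-3,10)=7, clip(7,-3,10)=7, clip(6,-3,10)=6, clip(3,-3,10)=3 -> [7, 7, 6, 3] (max |s|=7)
Stage 2 (CLIP -2 4): clip(7,-2,4)=4, clip(7,-2,4)=4, clip(6,-2,4)=4, clip(3,-2,4)=3 -> [4, 4, 4, 3] (max |s|=4)
Stage 3 (ABS): |4|=4, |4|=4, |4|=4, |3|=3 -> [4, 4, 4, 3] (max |s|=4)
Overall max amplitude: 7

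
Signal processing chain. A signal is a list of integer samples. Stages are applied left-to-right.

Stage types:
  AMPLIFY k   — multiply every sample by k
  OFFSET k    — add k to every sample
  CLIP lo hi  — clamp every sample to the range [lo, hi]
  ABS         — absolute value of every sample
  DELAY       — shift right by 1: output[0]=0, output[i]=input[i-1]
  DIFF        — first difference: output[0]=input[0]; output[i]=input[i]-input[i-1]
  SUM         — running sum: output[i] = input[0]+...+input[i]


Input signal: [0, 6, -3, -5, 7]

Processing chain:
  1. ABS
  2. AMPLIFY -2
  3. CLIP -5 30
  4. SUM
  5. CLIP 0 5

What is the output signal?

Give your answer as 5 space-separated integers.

Answer: 0 0 0 0 0

Derivation:
Input: [0, 6, -3, -5, 7]
Stage 1 (ABS): |0|=0, |6|=6, |-3|=3, |-5|=5, |7|=7 -> [0, 6, 3, 5, 7]
Stage 2 (AMPLIFY -2): 0*-2=0, 6*-2=-12, 3*-2=-6, 5*-2=-10, 7*-2=-14 -> [0, -12, -6, -10, -14]
Stage 3 (CLIP -5 30): clip(0,-5,30)=0, clip(-12,-5,30)=-5, clip(-6,-5,30)=-5, clip(-10,-5,30)=-5, clip(-14,-5,30)=-5 -> [0, -5, -5, -5, -5]
Stage 4 (SUM): sum[0..0]=0, sum[0..1]=-5, sum[0..2]=-10, sum[0..3]=-15, sum[0..4]=-20 -> [0, -5, -10, -15, -20]
Stage 5 (CLIP 0 5): clip(0,0,5)=0, clip(-5,0,5)=0, clip(-10,0,5)=0, clip(-15,0,5)=0, clip(-20,0,5)=0 -> [0, 0, 0, 0, 0]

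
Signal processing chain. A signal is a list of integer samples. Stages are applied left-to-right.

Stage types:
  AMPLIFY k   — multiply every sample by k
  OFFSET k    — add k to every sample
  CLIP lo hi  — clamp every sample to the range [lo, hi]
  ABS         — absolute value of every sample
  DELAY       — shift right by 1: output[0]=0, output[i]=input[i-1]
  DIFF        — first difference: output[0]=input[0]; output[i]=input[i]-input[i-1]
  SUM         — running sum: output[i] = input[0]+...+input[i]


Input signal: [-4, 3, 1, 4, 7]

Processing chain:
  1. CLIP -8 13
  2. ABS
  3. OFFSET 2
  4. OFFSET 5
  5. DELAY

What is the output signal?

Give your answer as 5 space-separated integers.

Input: [-4, 3, 1, 4, 7]
Stage 1 (CLIP -8 13): clip(-4,-8,13)=-4, clip(3,-8,13)=3, clip(1,-8,13)=1, clip(4,-8,13)=4, clip(7,-8,13)=7 -> [-4, 3, 1, 4, 7]
Stage 2 (ABS): |-4|=4, |3|=3, |1|=1, |4|=4, |7|=7 -> [4, 3, 1, 4, 7]
Stage 3 (OFFSET 2): 4+2=6, 3+2=5, 1+2=3, 4+2=6, 7+2=9 -> [6, 5, 3, 6, 9]
Stage 4 (OFFSET 5): 6+5=11, 5+5=10, 3+5=8, 6+5=11, 9+5=14 -> [11, 10, 8, 11, 14]
Stage 5 (DELAY): [0, 11, 10, 8, 11] = [0, 11, 10, 8, 11] -> [0, 11, 10, 8, 11]

Answer: 0 11 10 8 11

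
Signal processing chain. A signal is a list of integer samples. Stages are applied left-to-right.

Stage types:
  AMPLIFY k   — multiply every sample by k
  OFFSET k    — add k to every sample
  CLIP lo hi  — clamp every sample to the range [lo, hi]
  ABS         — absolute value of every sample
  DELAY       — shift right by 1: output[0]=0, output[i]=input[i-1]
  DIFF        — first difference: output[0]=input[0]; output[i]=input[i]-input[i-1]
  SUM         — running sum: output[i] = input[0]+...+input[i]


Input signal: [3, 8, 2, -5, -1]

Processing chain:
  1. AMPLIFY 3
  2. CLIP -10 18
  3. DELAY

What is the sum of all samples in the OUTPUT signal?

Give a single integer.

Input: [3, 8, 2, -5, -1]
Stage 1 (AMPLIFY 3): 3*3=9, 8*3=24, 2*3=6, -5*3=-15, -1*3=-3 -> [9, 24, 6, -15, -3]
Stage 2 (CLIP -10 18): clip(9,-10,18)=9, clip(24,-10,18)=18, clip(6,-10,18)=6, clip(-15,-10,18)=-10, clip(-3,-10,18)=-3 -> [9, 18, 6, -10, -3]
Stage 3 (DELAY): [0, 9, 18, 6, -10] = [0, 9, 18, 6, -10] -> [0, 9, 18, 6, -10]
Output sum: 23

Answer: 23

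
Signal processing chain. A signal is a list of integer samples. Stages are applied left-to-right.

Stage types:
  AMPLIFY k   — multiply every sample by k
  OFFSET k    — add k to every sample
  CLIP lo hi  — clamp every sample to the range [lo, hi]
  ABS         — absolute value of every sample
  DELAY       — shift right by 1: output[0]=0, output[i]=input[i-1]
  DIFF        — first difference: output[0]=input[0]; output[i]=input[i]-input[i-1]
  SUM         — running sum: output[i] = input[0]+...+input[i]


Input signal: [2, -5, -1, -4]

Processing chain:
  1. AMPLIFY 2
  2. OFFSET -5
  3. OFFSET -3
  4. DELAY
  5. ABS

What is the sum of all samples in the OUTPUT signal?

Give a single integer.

Answer: 32

Derivation:
Input: [2, -5, -1, -4]
Stage 1 (AMPLIFY 2): 2*2=4, -5*2=-10, -1*2=-2, -4*2=-8 -> [4, -10, -2, -8]
Stage 2 (OFFSET -5): 4+-5=-1, -10+-5=-15, -2+-5=-7, -8+-5=-13 -> [-1, -15, -7, -13]
Stage 3 (OFFSET -3): -1+-3=-4, -15+-3=-18, -7+-3=-10, -13+-3=-16 -> [-4, -18, -10, -16]
Stage 4 (DELAY): [0, -4, -18, -10] = [0, -4, -18, -10] -> [0, -4, -18, -10]
Stage 5 (ABS): |0|=0, |-4|=4, |-18|=18, |-10|=10 -> [0, 4, 18, 10]
Output sum: 32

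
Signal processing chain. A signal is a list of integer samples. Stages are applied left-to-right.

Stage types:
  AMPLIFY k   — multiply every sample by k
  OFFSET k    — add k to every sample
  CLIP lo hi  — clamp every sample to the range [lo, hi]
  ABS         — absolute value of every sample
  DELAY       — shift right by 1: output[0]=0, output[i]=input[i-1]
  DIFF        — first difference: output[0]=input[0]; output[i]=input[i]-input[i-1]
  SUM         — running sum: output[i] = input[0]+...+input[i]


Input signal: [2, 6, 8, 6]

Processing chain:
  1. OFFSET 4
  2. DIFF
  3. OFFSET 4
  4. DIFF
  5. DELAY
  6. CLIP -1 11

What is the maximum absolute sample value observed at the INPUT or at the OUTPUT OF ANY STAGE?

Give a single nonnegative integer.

Input: [2, 6, 8, 6] (max |s|=8)
Stage 1 (OFFSET 4): 2+4=6, 6+4=10, 8+4=12, 6+4=10 -> [6, 10, 12, 10] (max |s|=12)
Stage 2 (DIFF): s[0]=6, 10-6=4, 12-10=2, 10-12=-2 -> [6, 4, 2, -2] (max |s|=6)
Stage 3 (OFFSET 4): 6+4=10, 4+4=8, 2+4=6, -2+4=2 -> [10, 8, 6, 2] (max |s|=10)
Stage 4 (DIFF): s[0]=10, 8-10=-2, 6-8=-2, 2-6=-4 -> [10, -2, -2, -4] (max |s|=10)
Stage 5 (DELAY): [0, 10, -2, -2] = [0, 10, -2, -2] -> [0, 10, -2, -2] (max |s|=10)
Stage 6 (CLIP -1 11): clip(0,-1,11)=0, clip(10,-1,11)=10, clip(-2,-1,11)=-1, clip(-2,-1,11)=-1 -> [0, 10, -1, -1] (max |s|=10)
Overall max amplitude: 12

Answer: 12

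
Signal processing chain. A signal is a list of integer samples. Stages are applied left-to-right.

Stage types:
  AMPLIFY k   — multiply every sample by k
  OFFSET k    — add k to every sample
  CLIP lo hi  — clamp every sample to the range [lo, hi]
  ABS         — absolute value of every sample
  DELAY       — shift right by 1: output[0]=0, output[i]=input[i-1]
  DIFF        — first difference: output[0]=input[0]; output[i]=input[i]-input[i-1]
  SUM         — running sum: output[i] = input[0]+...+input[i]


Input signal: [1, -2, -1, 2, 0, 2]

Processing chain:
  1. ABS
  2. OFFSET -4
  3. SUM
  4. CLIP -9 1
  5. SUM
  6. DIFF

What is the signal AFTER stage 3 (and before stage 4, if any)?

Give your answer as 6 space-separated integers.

Input: [1, -2, -1, 2, 0, 2]
Stage 1 (ABS): |1|=1, |-2|=2, |-1|=1, |2|=2, |0|=0, |2|=2 -> [1, 2, 1, 2, 0, 2]
Stage 2 (OFFSET -4): 1+-4=-3, 2+-4=-2, 1+-4=-3, 2+-4=-2, 0+-4=-4, 2+-4=-2 -> [-3, -2, -3, -2, -4, -2]
Stage 3 (SUM): sum[0..0]=-3, sum[0..1]=-5, sum[0..2]=-8, sum[0..3]=-10, sum[0..4]=-14, sum[0..5]=-16 -> [-3, -5, -8, -10, -14, -16]

Answer: -3 -5 -8 -10 -14 -16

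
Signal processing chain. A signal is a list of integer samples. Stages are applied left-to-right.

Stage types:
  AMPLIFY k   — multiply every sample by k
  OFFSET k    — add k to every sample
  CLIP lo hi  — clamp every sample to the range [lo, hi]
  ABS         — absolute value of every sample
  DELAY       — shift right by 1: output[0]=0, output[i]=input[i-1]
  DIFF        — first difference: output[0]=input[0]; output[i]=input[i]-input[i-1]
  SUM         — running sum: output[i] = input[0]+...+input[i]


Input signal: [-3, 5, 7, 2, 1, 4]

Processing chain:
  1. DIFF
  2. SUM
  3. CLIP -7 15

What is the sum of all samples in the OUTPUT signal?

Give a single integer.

Answer: 16

Derivation:
Input: [-3, 5, 7, 2, 1, 4]
Stage 1 (DIFF): s[0]=-3, 5--3=8, 7-5=2, 2-7=-5, 1-2=-1, 4-1=3 -> [-3, 8, 2, -5, -1, 3]
Stage 2 (SUM): sum[0..0]=-3, sum[0..1]=5, sum[0..2]=7, sum[0..3]=2, sum[0..4]=1, sum[0..5]=4 -> [-3, 5, 7, 2, 1, 4]
Stage 3 (CLIP -7 15): clip(-3,-7,15)=-3, clip(5,-7,15)=5, clip(7,-7,15)=7, clip(2,-7,15)=2, clip(1,-7,15)=1, clip(4,-7,15)=4 -> [-3, 5, 7, 2, 1, 4]
Output sum: 16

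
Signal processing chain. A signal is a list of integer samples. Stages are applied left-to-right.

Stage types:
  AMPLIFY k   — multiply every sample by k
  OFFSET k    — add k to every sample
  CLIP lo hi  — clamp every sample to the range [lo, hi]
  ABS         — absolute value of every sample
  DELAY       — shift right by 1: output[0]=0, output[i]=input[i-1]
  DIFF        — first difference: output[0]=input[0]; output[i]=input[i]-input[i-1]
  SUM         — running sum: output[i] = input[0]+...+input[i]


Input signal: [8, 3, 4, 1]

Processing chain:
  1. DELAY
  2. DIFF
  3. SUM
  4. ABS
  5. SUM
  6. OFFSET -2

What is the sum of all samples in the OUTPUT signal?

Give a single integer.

Input: [8, 3, 4, 1]
Stage 1 (DELAY): [0, 8, 3, 4] = [0, 8, 3, 4] -> [0, 8, 3, 4]
Stage 2 (DIFF): s[0]=0, 8-0=8, 3-8=-5, 4-3=1 -> [0, 8, -5, 1]
Stage 3 (SUM): sum[0..0]=0, sum[0..1]=8, sum[0..2]=3, sum[0..3]=4 -> [0, 8, 3, 4]
Stage 4 (ABS): |0|=0, |8|=8, |3|=3, |4|=4 -> [0, 8, 3, 4]
Stage 5 (SUM): sum[0..0]=0, sum[0..1]=8, sum[0..2]=11, sum[0..3]=15 -> [0, 8, 11, 15]
Stage 6 (OFFSET -2): 0+-2=-2, 8+-2=6, 11+-2=9, 15+-2=13 -> [-2, 6, 9, 13]
Output sum: 26

Answer: 26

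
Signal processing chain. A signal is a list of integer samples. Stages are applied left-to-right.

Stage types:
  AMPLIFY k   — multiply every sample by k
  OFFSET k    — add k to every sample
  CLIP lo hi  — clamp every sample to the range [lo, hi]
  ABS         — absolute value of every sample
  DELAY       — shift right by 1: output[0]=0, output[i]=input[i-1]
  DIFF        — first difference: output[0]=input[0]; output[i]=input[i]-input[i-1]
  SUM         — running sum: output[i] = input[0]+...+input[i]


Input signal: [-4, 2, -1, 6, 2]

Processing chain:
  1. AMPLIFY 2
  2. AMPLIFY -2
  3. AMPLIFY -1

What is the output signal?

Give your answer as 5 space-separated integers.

Input: [-4, 2, -1, 6, 2]
Stage 1 (AMPLIFY 2): -4*2=-8, 2*2=4, -1*2=-2, 6*2=12, 2*2=4 -> [-8, 4, -2, 12, 4]
Stage 2 (AMPLIFY -2): -8*-2=16, 4*-2=-8, -2*-2=4, 12*-2=-24, 4*-2=-8 -> [16, -8, 4, -24, -8]
Stage 3 (AMPLIFY -1): 16*-1=-16, -8*-1=8, 4*-1=-4, -24*-1=24, -8*-1=8 -> [-16, 8, -4, 24, 8]

Answer: -16 8 -4 24 8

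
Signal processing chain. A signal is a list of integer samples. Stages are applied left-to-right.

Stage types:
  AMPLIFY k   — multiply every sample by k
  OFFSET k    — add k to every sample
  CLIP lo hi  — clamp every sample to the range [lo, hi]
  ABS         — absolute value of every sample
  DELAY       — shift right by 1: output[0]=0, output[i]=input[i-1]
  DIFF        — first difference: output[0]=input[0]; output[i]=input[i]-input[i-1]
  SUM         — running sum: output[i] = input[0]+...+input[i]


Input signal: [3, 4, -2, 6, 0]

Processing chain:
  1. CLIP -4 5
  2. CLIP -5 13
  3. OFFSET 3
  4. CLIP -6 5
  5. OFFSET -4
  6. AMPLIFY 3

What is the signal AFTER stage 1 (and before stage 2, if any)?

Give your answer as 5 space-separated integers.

Input: [3, 4, -2, 6, 0]
Stage 1 (CLIP -4 5): clip(3,-4,5)=3, clip(4,-4,5)=4, clip(-2,-4,5)=-2, clip(6,-4,5)=5, clip(0,-4,5)=0 -> [3, 4, -2, 5, 0]

Answer: 3 4 -2 5 0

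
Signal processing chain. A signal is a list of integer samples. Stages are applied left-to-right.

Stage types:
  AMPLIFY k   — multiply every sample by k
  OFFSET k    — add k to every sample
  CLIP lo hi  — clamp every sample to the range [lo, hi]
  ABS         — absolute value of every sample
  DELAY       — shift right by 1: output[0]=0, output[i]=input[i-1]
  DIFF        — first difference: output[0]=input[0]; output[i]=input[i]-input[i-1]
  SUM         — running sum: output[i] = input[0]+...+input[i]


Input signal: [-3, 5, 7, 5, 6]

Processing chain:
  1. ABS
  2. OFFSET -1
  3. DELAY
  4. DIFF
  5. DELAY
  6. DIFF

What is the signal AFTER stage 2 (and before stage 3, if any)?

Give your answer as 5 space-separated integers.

Answer: 2 4 6 4 5

Derivation:
Input: [-3, 5, 7, 5, 6]
Stage 1 (ABS): |-3|=3, |5|=5, |7|=7, |5|=5, |6|=6 -> [3, 5, 7, 5, 6]
Stage 2 (OFFSET -1): 3+-1=2, 5+-1=4, 7+-1=6, 5+-1=4, 6+-1=5 -> [2, 4, 6, 4, 5]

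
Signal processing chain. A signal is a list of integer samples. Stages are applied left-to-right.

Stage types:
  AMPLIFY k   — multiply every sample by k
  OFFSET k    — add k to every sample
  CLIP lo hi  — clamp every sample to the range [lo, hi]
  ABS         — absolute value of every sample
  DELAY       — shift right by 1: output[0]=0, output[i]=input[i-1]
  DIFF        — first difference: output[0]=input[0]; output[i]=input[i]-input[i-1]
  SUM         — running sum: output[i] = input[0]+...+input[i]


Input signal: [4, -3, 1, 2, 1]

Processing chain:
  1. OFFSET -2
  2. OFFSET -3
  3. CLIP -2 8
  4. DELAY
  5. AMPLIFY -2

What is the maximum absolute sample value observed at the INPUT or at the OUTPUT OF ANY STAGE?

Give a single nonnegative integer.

Answer: 8

Derivation:
Input: [4, -3, 1, 2, 1] (max |s|=4)
Stage 1 (OFFSET -2): 4+-2=2, -3+-2=-5, 1+-2=-1, 2+-2=0, 1+-2=-1 -> [2, -5, -1, 0, -1] (max |s|=5)
Stage 2 (OFFSET -3): 2+-3=-1, -5+-3=-8, -1+-3=-4, 0+-3=-3, -1+-3=-4 -> [-1, -8, -4, -3, -4] (max |s|=8)
Stage 3 (CLIP -2 8): clip(-1,-2,8)=-1, clip(-8,-2,8)=-2, clip(-4,-2,8)=-2, clip(-3,-2,8)=-2, clip(-4,-2,8)=-2 -> [-1, -2, -2, -2, -2] (max |s|=2)
Stage 4 (DELAY): [0, -1, -2, -2, -2] = [0, -1, -2, -2, -2] -> [0, -1, -2, -2, -2] (max |s|=2)
Stage 5 (AMPLIFY -2): 0*-2=0, -1*-2=2, -2*-2=4, -2*-2=4, -2*-2=4 -> [0, 2, 4, 4, 4] (max |s|=4)
Overall max amplitude: 8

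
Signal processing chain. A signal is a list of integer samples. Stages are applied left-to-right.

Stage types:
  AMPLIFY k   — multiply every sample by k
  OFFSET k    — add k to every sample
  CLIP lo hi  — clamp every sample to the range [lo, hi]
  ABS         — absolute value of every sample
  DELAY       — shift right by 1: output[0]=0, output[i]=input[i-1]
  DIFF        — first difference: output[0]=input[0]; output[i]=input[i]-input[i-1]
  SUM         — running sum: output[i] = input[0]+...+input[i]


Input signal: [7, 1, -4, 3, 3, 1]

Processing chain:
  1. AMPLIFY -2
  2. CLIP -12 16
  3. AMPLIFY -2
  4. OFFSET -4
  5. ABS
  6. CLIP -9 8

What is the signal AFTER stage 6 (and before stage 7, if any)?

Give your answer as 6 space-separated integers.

Input: [7, 1, -4, 3, 3, 1]
Stage 1 (AMPLIFY -2): 7*-2=-14, 1*-2=-2, -4*-2=8, 3*-2=-6, 3*-2=-6, 1*-2=-2 -> [-14, -2, 8, -6, -6, -2]
Stage 2 (CLIP -12 16): clip(-14,-12,16)=-12, clip(-2,-12,16)=-2, clip(8,-12,16)=8, clip(-6,-12,16)=-6, clip(-6,-12,16)=-6, clip(-2,-12,16)=-2 -> [-12, -2, 8, -6, -6, -2]
Stage 3 (AMPLIFY -2): -12*-2=24, -2*-2=4, 8*-2=-16, -6*-2=12, -6*-2=12, -2*-2=4 -> [24, 4, -16, 12, 12, 4]
Stage 4 (OFFSET -4): 24+-4=20, 4+-4=0, -16+-4=-20, 12+-4=8, 12+-4=8, 4+-4=0 -> [20, 0, -20, 8, 8, 0]
Stage 5 (ABS): |20|=20, |0|=0, |-20|=20, |8|=8, |8|=8, |0|=0 -> [20, 0, 20, 8, 8, 0]
Stage 6 (CLIP -9 8): clip(20,-9,8)=8, clip(0,-9,8)=0, clip(20,-9,8)=8, clip(8,-9,8)=8, clip(8,-9,8)=8, clip(0,-9,8)=0 -> [8, 0, 8, 8, 8, 0]

Answer: 8 0 8 8 8 0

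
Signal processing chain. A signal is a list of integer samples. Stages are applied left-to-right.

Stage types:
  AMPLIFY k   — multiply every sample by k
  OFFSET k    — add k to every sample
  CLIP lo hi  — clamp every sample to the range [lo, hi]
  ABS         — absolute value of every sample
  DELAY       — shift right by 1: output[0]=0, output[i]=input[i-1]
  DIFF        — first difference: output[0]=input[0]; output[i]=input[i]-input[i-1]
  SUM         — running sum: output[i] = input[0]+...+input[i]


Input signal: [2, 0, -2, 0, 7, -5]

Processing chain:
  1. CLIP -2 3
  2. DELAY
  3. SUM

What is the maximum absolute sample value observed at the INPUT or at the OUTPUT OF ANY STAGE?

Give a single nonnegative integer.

Input: [2, 0, -2, 0, 7, -5] (max |s|=7)
Stage 1 (CLIP -2 3): clip(2,-2,3)=2, clip(0,-2,3)=0, clip(-2,-2,3)=-2, clip(0,-2,3)=0, clip(7,-2,3)=3, clip(-5,-2,3)=-2 -> [2, 0, -2, 0, 3, -2] (max |s|=3)
Stage 2 (DELAY): [0, 2, 0, -2, 0, 3] = [0, 2, 0, -2, 0, 3] -> [0, 2, 0, -2, 0, 3] (max |s|=3)
Stage 3 (SUM): sum[0..0]=0, sum[0..1]=2, sum[0..2]=2, sum[0..3]=0, sum[0..4]=0, sum[0..5]=3 -> [0, 2, 2, 0, 0, 3] (max |s|=3)
Overall max amplitude: 7

Answer: 7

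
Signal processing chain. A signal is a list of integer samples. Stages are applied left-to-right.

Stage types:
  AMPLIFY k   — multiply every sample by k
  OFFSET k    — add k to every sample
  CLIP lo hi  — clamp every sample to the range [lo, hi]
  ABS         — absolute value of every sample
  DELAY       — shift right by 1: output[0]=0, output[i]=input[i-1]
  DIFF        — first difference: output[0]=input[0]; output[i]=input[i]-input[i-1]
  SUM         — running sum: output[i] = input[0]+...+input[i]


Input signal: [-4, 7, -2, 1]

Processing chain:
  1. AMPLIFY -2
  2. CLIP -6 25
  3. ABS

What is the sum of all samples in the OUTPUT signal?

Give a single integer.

Input: [-4, 7, -2, 1]
Stage 1 (AMPLIFY -2): -4*-2=8, 7*-2=-14, -2*-2=4, 1*-2=-2 -> [8, -14, 4, -2]
Stage 2 (CLIP -6 25): clip(8,-6,25)=8, clip(-14,-6,25)=-6, clip(4,-6,25)=4, clip(-2,-6,25)=-2 -> [8, -6, 4, -2]
Stage 3 (ABS): |8|=8, |-6|=6, |4|=4, |-2|=2 -> [8, 6, 4, 2]
Output sum: 20

Answer: 20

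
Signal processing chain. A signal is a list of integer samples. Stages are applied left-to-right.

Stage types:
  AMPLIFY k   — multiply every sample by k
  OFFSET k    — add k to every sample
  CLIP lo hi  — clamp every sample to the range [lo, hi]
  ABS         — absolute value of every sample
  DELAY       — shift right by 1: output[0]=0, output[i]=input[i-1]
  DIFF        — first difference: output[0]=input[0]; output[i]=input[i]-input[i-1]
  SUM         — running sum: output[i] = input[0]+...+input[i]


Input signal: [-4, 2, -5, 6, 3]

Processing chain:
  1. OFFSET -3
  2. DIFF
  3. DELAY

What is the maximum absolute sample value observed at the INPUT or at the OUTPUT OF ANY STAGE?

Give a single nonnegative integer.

Answer: 11

Derivation:
Input: [-4, 2, -5, 6, 3] (max |s|=6)
Stage 1 (OFFSET -3): -4+-3=-7, 2+-3=-1, -5+-3=-8, 6+-3=3, 3+-3=0 -> [-7, -1, -8, 3, 0] (max |s|=8)
Stage 2 (DIFF): s[0]=-7, -1--7=6, -8--1=-7, 3--8=11, 0-3=-3 -> [-7, 6, -7, 11, -3] (max |s|=11)
Stage 3 (DELAY): [0, -7, 6, -7, 11] = [0, -7, 6, -7, 11] -> [0, -7, 6, -7, 11] (max |s|=11)
Overall max amplitude: 11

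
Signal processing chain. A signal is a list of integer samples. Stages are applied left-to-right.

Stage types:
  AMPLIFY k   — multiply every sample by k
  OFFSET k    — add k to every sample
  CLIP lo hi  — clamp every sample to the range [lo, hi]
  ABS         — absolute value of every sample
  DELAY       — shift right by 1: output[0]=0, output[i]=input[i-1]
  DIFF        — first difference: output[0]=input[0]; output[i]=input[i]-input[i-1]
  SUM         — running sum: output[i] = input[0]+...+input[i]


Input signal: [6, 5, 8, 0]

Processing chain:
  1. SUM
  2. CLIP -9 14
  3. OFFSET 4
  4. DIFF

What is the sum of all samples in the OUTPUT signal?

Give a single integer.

Answer: 18

Derivation:
Input: [6, 5, 8, 0]
Stage 1 (SUM): sum[0..0]=6, sum[0..1]=11, sum[0..2]=19, sum[0..3]=19 -> [6, 11, 19, 19]
Stage 2 (CLIP -9 14): clip(6,-9,14)=6, clip(11,-9,14)=11, clip(19,-9,14)=14, clip(19,-9,14)=14 -> [6, 11, 14, 14]
Stage 3 (OFFSET 4): 6+4=10, 11+4=15, 14+4=18, 14+4=18 -> [10, 15, 18, 18]
Stage 4 (DIFF): s[0]=10, 15-10=5, 18-15=3, 18-18=0 -> [10, 5, 3, 0]
Output sum: 18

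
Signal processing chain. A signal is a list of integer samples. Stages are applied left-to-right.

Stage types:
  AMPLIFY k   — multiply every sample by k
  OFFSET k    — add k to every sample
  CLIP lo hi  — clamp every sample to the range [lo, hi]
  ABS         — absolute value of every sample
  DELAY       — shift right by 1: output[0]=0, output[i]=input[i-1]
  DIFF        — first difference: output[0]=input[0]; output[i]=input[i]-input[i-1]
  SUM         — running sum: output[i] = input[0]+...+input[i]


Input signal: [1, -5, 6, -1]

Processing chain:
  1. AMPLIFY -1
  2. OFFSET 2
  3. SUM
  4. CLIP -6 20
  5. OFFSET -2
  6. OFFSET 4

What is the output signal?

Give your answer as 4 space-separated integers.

Answer: 3 10 6 9

Derivation:
Input: [1, -5, 6, -1]
Stage 1 (AMPLIFY -1): 1*-1=-1, -5*-1=5, 6*-1=-6, -1*-1=1 -> [-1, 5, -6, 1]
Stage 2 (OFFSET 2): -1+2=1, 5+2=7, -6+2=-4, 1+2=3 -> [1, 7, -4, 3]
Stage 3 (SUM): sum[0..0]=1, sum[0..1]=8, sum[0..2]=4, sum[0..3]=7 -> [1, 8, 4, 7]
Stage 4 (CLIP -6 20): clip(1,-6,20)=1, clip(8,-6,20)=8, clip(4,-6,20)=4, clip(7,-6,20)=7 -> [1, 8, 4, 7]
Stage 5 (OFFSET -2): 1+-2=-1, 8+-2=6, 4+-2=2, 7+-2=5 -> [-1, 6, 2, 5]
Stage 6 (OFFSET 4): -1+4=3, 6+4=10, 2+4=6, 5+4=9 -> [3, 10, 6, 9]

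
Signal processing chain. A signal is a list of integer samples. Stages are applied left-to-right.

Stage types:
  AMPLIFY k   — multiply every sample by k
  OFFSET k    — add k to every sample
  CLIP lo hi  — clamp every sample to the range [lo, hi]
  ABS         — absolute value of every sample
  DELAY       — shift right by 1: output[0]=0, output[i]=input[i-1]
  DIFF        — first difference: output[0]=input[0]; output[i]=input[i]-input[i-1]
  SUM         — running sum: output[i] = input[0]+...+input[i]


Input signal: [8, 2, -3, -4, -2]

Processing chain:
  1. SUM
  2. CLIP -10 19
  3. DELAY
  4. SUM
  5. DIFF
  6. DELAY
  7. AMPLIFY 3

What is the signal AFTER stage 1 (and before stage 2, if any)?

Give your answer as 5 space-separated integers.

Input: [8, 2, -3, -4, -2]
Stage 1 (SUM): sum[0..0]=8, sum[0..1]=10, sum[0..2]=7, sum[0..3]=3, sum[0..4]=1 -> [8, 10, 7, 3, 1]

Answer: 8 10 7 3 1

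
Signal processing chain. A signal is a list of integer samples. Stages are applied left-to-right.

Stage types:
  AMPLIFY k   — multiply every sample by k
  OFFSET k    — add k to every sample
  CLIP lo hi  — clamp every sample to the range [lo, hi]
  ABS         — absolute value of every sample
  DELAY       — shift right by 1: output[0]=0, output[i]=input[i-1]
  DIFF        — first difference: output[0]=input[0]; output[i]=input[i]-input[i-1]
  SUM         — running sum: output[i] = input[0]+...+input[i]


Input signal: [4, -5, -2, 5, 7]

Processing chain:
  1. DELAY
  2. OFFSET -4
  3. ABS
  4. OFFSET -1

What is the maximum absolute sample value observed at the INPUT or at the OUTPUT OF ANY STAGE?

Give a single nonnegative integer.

Input: [4, -5, -2, 5, 7] (max |s|=7)
Stage 1 (DELAY): [0, 4, -5, -2, 5] = [0, 4, -5, -2, 5] -> [0, 4, -5, -2, 5] (max |s|=5)
Stage 2 (OFFSET -4): 0+-4=-4, 4+-4=0, -5+-4=-9, -2+-4=-6, 5+-4=1 -> [-4, 0, -9, -6, 1] (max |s|=9)
Stage 3 (ABS): |-4|=4, |0|=0, |-9|=9, |-6|=6, |1|=1 -> [4, 0, 9, 6, 1] (max |s|=9)
Stage 4 (OFFSET -1): 4+-1=3, 0+-1=-1, 9+-1=8, 6+-1=5, 1+-1=0 -> [3, -1, 8, 5, 0] (max |s|=8)
Overall max amplitude: 9

Answer: 9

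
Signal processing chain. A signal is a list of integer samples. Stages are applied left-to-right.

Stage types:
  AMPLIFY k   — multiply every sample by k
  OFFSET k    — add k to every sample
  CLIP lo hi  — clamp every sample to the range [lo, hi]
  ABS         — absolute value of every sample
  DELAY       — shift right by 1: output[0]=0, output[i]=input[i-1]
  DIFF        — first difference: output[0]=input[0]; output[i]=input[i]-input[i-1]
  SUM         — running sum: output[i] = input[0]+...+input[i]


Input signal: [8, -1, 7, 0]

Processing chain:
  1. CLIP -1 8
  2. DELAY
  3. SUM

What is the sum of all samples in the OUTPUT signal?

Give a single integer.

Input: [8, -1, 7, 0]
Stage 1 (CLIP -1 8): clip(8,-1,8)=8, clip(-1,-1,8)=-1, clip(7,-1,8)=7, clip(0,-1,8)=0 -> [8, -1, 7, 0]
Stage 2 (DELAY): [0, 8, -1, 7] = [0, 8, -1, 7] -> [0, 8, -1, 7]
Stage 3 (SUM): sum[0..0]=0, sum[0..1]=8, sum[0..2]=7, sum[0..3]=14 -> [0, 8, 7, 14]
Output sum: 29

Answer: 29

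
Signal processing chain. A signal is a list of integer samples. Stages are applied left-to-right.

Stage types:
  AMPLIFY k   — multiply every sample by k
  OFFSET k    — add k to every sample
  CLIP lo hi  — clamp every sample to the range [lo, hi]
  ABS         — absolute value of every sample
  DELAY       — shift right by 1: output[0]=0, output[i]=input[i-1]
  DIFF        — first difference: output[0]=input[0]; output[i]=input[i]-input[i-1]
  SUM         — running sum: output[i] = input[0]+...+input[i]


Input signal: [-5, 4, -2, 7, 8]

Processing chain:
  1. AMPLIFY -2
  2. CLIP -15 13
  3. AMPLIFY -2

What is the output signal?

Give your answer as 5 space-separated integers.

Input: [-5, 4, -2, 7, 8]
Stage 1 (AMPLIFY -2): -5*-2=10, 4*-2=-8, -2*-2=4, 7*-2=-14, 8*-2=-16 -> [10, -8, 4, -14, -16]
Stage 2 (CLIP -15 13): clip(10,-15,13)=10, clip(-8,-15,13)=-8, clip(4,-15,13)=4, clip(-14,-15,13)=-14, clip(-16,-15,13)=-15 -> [10, -8, 4, -14, -15]
Stage 3 (AMPLIFY -2): 10*-2=-20, -8*-2=16, 4*-2=-8, -14*-2=28, -15*-2=30 -> [-20, 16, -8, 28, 30]

Answer: -20 16 -8 28 30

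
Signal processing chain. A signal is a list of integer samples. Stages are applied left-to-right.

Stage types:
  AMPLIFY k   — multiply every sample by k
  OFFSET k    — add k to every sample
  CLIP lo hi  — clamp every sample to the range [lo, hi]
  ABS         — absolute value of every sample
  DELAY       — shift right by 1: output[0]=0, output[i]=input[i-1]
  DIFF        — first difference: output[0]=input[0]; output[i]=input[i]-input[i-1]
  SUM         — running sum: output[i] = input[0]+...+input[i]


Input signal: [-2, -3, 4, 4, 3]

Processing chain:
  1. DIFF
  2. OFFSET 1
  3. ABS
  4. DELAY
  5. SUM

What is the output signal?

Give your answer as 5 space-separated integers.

Answer: 0 1 1 9 10

Derivation:
Input: [-2, -3, 4, 4, 3]
Stage 1 (DIFF): s[0]=-2, -3--2=-1, 4--3=7, 4-4=0, 3-4=-1 -> [-2, -1, 7, 0, -1]
Stage 2 (OFFSET 1): -2+1=-1, -1+1=0, 7+1=8, 0+1=1, -1+1=0 -> [-1, 0, 8, 1, 0]
Stage 3 (ABS): |-1|=1, |0|=0, |8|=8, |1|=1, |0|=0 -> [1, 0, 8, 1, 0]
Stage 4 (DELAY): [0, 1, 0, 8, 1] = [0, 1, 0, 8, 1] -> [0, 1, 0, 8, 1]
Stage 5 (SUM): sum[0..0]=0, sum[0..1]=1, sum[0..2]=1, sum[0..3]=9, sum[0..4]=10 -> [0, 1, 1, 9, 10]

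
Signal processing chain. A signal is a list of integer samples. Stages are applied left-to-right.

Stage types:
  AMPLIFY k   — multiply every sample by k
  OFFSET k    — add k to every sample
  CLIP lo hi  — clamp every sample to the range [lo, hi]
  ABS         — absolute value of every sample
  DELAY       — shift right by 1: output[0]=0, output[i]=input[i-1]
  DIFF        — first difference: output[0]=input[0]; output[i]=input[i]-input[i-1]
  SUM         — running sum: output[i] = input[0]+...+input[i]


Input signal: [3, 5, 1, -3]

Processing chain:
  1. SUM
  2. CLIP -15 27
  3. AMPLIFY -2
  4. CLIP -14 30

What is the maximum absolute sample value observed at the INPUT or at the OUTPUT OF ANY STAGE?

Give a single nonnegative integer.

Answer: 18

Derivation:
Input: [3, 5, 1, -3] (max |s|=5)
Stage 1 (SUM): sum[0..0]=3, sum[0..1]=8, sum[0..2]=9, sum[0..3]=6 -> [3, 8, 9, 6] (max |s|=9)
Stage 2 (CLIP -15 27): clip(3,-15,27)=3, clip(8,-15,27)=8, clip(9,-15,27)=9, clip(6,-15,27)=6 -> [3, 8, 9, 6] (max |s|=9)
Stage 3 (AMPLIFY -2): 3*-2=-6, 8*-2=-16, 9*-2=-18, 6*-2=-12 -> [-6, -16, -18, -12] (max |s|=18)
Stage 4 (CLIP -14 30): clip(-6,-14,30)=-6, clip(-16,-14,30)=-14, clip(-18,-14,30)=-14, clip(-12,-14,30)=-12 -> [-6, -14, -14, -12] (max |s|=14)
Overall max amplitude: 18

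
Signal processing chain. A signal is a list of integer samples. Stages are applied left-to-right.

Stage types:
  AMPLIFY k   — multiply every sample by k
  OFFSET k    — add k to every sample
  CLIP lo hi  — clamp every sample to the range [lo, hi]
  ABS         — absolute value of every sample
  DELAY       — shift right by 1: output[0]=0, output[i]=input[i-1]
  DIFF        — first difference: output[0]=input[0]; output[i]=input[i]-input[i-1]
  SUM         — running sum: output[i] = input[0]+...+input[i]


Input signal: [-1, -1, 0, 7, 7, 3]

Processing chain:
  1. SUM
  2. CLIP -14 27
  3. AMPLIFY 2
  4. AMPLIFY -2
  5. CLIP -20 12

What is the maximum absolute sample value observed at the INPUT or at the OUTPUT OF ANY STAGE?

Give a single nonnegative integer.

Answer: 60

Derivation:
Input: [-1, -1, 0, 7, 7, 3] (max |s|=7)
Stage 1 (SUM): sum[0..0]=-1, sum[0..1]=-2, sum[0..2]=-2, sum[0..3]=5, sum[0..4]=12, sum[0..5]=15 -> [-1, -2, -2, 5, 12, 15] (max |s|=15)
Stage 2 (CLIP -14 27): clip(-1,-14,27)=-1, clip(-2,-14,27)=-2, clip(-2,-14,27)=-2, clip(5,-14,27)=5, clip(12,-14,27)=12, clip(15,-14,27)=15 -> [-1, -2, -2, 5, 12, 15] (max |s|=15)
Stage 3 (AMPLIFY 2): -1*2=-2, -2*2=-4, -2*2=-4, 5*2=10, 12*2=24, 15*2=30 -> [-2, -4, -4, 10, 24, 30] (max |s|=30)
Stage 4 (AMPLIFY -2): -2*-2=4, -4*-2=8, -4*-2=8, 10*-2=-20, 24*-2=-48, 30*-2=-60 -> [4, 8, 8, -20, -48, -60] (max |s|=60)
Stage 5 (CLIP -20 12): clip(4,-20,12)=4, clip(8,-20,12)=8, clip(8,-20,12)=8, clip(-20,-20,12)=-20, clip(-48,-20,12)=-20, clip(-60,-20,12)=-20 -> [4, 8, 8, -20, -20, -20] (max |s|=20)
Overall max amplitude: 60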